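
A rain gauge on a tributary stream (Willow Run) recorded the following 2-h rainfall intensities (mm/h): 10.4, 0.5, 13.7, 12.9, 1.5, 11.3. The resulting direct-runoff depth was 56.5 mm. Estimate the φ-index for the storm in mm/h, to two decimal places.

Only the 4 blocks with intensity above φ contribute runoff: 10.4, 13.7, 12.9, 11.3 mm/h.
Σ(I−φ)·Δt = d  ⇒  (10.4+13.7+12.9+11.3 − 4φ)·2 = 56.5
φ = (48.30 − 56.5/2) / 4 = 5.01 mm/h.

φ ≈ 5.01 mm/h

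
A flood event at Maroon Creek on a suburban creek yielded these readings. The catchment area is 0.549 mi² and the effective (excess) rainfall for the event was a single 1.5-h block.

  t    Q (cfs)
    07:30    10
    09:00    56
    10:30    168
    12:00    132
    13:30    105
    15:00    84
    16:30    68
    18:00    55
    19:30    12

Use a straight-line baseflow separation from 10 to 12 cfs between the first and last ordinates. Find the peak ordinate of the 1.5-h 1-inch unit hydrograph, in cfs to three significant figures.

Direct runoff: 0.00, 45.75, 157.50, 121.25, 94.00, 72.75, 56.50, 43.25, 0.00 cfs; ΣQ_DR = 591.0 cfs, peak = 157.50 cfs.
Runoff depth d = ΣQ_DR·Δt / A = 591.0 × 5400 / (0.549 mi²) = 2.502 in.
The 1-inch UH is the DRH scaled by (1 in)/d, so U_p = 157.50 × 1/2.502 = 62.9 cfs.

U_p ≈ 62.9 cfs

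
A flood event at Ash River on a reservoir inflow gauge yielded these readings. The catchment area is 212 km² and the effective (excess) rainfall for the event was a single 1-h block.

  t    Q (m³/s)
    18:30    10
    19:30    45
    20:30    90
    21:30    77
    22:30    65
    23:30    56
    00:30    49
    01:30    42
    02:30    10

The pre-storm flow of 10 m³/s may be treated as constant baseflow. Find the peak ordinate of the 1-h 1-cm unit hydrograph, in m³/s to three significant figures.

U_p ≈ 133 m³/s

Direct runoff: 0.0, 35.0, 80.0, 67.0, 55.0, 46.0, 39.0, 32.0, 0.0 m³/s; ΣQ_DR = 354.0 m³/s, peak = 80.0 m³/s.
Runoff depth d = ΣQ_DR·Δt / A = 354.0 × 3600 / (212 km²) = 6.011 mm.
The 1-cm UH is the DRH scaled by (10 mm)/d, so U_p = 80.0 × 10/6.011 = 133 m³/s.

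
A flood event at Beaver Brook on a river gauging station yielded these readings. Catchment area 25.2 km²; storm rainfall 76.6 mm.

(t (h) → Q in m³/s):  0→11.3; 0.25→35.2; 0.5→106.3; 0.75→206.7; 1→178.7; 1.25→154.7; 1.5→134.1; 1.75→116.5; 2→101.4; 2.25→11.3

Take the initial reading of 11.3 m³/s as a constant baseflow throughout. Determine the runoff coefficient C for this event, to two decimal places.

C ≈ 0.44

ΣQ_DR = 943.2 m³/s; V = ΣQ_DR·Δt = 8.489 × 10^5 m³.
Runoff depth d = V / A = 33.69 mm.
C = d / P = 33.69 / 76.6 = 0.44.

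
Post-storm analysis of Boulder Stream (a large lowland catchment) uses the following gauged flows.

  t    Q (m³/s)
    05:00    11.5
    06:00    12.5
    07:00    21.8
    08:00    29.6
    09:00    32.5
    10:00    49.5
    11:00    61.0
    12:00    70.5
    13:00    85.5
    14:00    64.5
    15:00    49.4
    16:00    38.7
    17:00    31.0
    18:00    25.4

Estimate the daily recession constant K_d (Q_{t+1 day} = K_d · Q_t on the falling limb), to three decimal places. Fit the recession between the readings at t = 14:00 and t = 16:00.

Between t = 14:00 and t = 16:00 the flow falls from 64.5 to 38.7 m³/s over 2×1 h = 2 h.
Per-interval ratio K = (38.7/64.5)^(1/2) = 0.7746; K_d = K^(24/1) = 0.002.

K_d ≈ 0.002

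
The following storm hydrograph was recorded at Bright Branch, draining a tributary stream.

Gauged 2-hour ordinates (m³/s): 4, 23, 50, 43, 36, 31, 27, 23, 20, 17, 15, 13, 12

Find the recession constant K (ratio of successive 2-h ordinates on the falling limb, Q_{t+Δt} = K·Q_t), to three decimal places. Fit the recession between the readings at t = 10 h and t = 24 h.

Using the recession-limb readings at t = 10 h and t = 24 h: Q falls from 31 to 12 m³/s over 7 intervals.
K = (Q₂/Q₁)^(1/7) = (12/31)^(1/7) = 0.873.

K ≈ 0.873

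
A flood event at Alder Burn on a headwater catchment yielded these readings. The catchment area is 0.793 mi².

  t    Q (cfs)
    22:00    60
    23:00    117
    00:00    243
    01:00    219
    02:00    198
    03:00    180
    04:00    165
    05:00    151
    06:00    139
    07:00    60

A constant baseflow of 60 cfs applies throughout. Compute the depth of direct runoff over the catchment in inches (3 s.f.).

Direct runoff: 0.0, 57.0, 183.0, 159.0, 138.0, 120.0, 105.0, 91.0, 79.0, 0.0 cfs; ΣQ_DR = 932.0 cfs.
V = ΣQ_DR · Δt = 932.0 × 3600 s = 3.355 × 10^6 ft³.
Over A = 0.793 mi², depth = V / A = 1.82 in.

d ≈ 1.82 in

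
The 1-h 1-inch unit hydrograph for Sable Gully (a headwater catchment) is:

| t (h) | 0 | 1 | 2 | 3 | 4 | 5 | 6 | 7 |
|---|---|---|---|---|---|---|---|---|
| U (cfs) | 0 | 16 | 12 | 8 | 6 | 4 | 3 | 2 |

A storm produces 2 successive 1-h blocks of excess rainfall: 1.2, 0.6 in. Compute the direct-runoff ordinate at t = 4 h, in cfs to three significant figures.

By discrete convolution, Q_j = Σ (P_i / 1 in) · U_{j−i}.
At t = 4 h (j=4): Q = (1.2/1)·6 + (0.6/1)·8 = 12.0 cfs.

Q ≈ 12.0 cfs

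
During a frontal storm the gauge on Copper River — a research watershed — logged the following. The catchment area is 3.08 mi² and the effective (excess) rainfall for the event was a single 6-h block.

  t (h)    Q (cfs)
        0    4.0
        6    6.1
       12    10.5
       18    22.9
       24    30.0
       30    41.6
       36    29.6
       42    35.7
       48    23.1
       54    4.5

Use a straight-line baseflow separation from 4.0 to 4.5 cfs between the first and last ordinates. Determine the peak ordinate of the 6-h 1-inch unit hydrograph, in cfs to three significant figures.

Direct runoff: 0.00, 2.04, 6.39, 18.73, 25.78, 37.32, 25.27, 31.31, 18.66, 0.00 cfs; ΣQ_DR = 165.5 cfs, peak = 37.32 cfs.
Runoff depth d = ΣQ_DR·Δt / A = 165.5 × 21600 / (3.08 mi²) = 0.4996 in.
The 1-inch UH is the DRH scaled by (1 in)/d, so U_p = 37.32 × 1/0.4996 = 74.7 cfs.

U_p ≈ 74.7 cfs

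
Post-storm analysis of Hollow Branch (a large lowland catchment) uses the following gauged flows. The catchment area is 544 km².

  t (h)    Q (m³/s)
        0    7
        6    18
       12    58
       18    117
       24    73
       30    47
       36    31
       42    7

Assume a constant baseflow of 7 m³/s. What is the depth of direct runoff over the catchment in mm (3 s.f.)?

d ≈ 12.0 mm

Direct runoff: 0.0, 11.0, 51.0, 110.0, 66.0, 40.0, 24.0, 0.0 m³/s; ΣQ_DR = 302.0 m³/s.
V = ΣQ_DR · Δt = 302.0 × 21600 s = 6.523 × 10^6 m³.
Over A = 544 km², depth = V / A = 12.0 mm.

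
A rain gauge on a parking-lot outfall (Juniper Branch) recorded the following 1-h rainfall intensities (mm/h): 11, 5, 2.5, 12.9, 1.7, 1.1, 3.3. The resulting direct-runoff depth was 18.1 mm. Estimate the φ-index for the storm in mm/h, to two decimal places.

Only the 3 blocks with intensity above φ contribute runoff: 11, 5, 12.9 mm/h.
Σ(I−φ)·Δt = d  ⇒  (11+5+12.9 − 3φ)·1 = 18.1
φ = (28.90 − 18.1/1) / 3 = 3.60 mm/h.

φ ≈ 3.60 mm/h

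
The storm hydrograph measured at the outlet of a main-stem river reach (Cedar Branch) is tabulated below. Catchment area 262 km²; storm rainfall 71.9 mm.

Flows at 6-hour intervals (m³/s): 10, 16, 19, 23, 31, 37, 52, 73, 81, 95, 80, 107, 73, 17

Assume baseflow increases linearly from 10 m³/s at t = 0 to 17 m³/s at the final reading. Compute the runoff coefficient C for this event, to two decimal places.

C ≈ 0.60

ΣQ_DR = 525.0 m³/s; V = ΣQ_DR·Δt = 1.134 × 10^7 m³.
Runoff depth d = V / A = 43.28 mm.
C = d / P = 43.28 / 71.9 = 0.60.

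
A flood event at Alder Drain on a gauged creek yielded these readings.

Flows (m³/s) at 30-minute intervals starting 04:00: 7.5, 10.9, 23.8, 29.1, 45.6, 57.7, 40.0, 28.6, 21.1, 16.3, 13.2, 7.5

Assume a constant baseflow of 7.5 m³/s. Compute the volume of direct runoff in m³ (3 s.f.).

V ≈ 3.80 × 10^5 m³

Direct-runoff ordinates (Q − Q_b): 0.0, 3.4, 16.3, 21.6, 38.1, 50.2, 32.5, 21.1, 13.6, 8.8, 5.7, 0.0 m³/s.
ΣQ_DR = 211.3 m³/s.
With Δt = 0.5 h = 1800 s, V = ΣQ_DR · Δt = 211.3 × 1800 = 3.80 × 10^5 m³.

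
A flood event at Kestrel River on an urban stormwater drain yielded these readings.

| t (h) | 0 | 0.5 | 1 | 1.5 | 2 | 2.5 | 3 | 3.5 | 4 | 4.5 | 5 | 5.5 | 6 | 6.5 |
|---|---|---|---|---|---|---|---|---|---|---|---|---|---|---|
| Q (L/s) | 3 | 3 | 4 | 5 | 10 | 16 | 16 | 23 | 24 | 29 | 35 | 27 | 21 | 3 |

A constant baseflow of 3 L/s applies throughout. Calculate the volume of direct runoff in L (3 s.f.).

Direct-runoff ordinates (Q − Q_b): 0.0, 0.0, 1.0, 2.0, 7.0, 13.0, 13.0, 20.0, 21.0, 26.0, 32.0, 24.0, 18.0, 0.0 L/s.
ΣQ_DR = 177.0 L/s.
With Δt = 0.5 h = 1800 s, V = ΣQ_DR · Δt = 177.0 × 1800 = 3.19 × 10^5 L.

V ≈ 3.19 × 10^5 L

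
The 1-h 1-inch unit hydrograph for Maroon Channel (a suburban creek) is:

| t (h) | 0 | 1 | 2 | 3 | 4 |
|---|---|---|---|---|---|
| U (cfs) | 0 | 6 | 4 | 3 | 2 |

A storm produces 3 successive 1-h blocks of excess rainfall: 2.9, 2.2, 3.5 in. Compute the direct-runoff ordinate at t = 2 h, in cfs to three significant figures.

Q ≈ 24.8 cfs

By discrete convolution, Q_j = Σ (P_i / 1 in) · U_{j−i}.
At t = 2 h (j=2): Q = (2.9/1)·4 + (2.2/1)·6 + (3.5/1)·0 = 24.8 cfs.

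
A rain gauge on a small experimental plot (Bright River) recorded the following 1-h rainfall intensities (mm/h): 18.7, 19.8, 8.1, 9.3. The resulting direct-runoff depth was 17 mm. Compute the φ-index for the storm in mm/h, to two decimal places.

φ ≈ 10.75 mm/h

Only the 2 blocks with intensity above φ contribute runoff: 18.7, 19.8 mm/h.
Σ(I−φ)·Δt = d  ⇒  (18.7+19.8 − 2φ)·1 = 17
φ = (38.50 − 17/1) / 2 = 10.75 mm/h.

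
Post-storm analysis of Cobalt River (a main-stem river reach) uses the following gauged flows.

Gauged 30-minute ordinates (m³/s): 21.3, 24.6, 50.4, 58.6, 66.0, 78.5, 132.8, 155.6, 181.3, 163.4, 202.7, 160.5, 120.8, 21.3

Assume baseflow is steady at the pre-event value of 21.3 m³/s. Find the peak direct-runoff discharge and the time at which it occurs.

Subtracting baseflow gives direct-runoff ordinates: 0.0, 3.3, 29.1, 37.3, 44.7, 57.2, 111.5, 134.3, 160.0, 142.1, 181.4, 139.2, 99.5, 0.0 m³/s.
The maximum is 181.4 m³/s, occurring at the reading for t = 5 h.

Q_p = 181.4 m³/s at t = 5 h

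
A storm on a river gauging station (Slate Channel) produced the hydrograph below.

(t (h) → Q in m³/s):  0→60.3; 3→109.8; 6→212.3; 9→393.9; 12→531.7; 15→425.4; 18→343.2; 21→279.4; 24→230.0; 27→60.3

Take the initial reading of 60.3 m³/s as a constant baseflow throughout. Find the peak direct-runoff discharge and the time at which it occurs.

Q_p = 471.4 m³/s at t = 12 h

Subtracting baseflow gives direct-runoff ordinates: 0.0, 49.5, 152.0, 333.6, 471.4, 365.1, 282.9, 219.1, 169.7, 0.0 m³/s.
The maximum is 471.4 m³/s, occurring at the reading for t = 12 h.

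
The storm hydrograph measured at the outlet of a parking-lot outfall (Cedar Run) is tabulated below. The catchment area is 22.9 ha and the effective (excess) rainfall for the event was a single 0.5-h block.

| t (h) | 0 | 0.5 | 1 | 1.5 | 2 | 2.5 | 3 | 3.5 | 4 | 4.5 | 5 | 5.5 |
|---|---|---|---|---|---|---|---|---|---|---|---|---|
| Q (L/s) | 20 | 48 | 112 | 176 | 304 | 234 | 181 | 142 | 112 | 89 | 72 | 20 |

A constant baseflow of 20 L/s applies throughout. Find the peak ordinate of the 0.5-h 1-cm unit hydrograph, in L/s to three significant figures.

Direct runoff: 0.0, 28.0, 92.0, 156.0, 284.0, 214.0, 161.0, 122.0, 92.0, 69.0, 52.0, 0.0 L/s; ΣQ_DR = 1270 L/s, peak = 284.0 L/s.
Runoff depth d = ΣQ_DR·Δt / A = 1270 × 1800 / (22.9 ha) = 9.983 mm.
The 1-cm UH is the DRH scaled by (10 mm)/d, so U_p = 284.0 × 10/9.983 = 284 L/s.

U_p ≈ 284 L/s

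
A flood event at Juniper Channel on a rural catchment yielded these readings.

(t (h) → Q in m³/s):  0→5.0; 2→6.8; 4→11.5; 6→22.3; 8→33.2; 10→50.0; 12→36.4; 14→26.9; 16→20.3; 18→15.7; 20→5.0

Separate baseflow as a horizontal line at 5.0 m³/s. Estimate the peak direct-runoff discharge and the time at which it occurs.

Q_p = 45.0 m³/s at t = 10 h

Subtracting baseflow gives direct-runoff ordinates: 0.0, 1.8, 6.5, 17.3, 28.2, 45.0, 31.4, 21.9, 15.3, 10.7, 0.0 m³/s.
The maximum is 45.0 m³/s, occurring at the reading for t = 10 h.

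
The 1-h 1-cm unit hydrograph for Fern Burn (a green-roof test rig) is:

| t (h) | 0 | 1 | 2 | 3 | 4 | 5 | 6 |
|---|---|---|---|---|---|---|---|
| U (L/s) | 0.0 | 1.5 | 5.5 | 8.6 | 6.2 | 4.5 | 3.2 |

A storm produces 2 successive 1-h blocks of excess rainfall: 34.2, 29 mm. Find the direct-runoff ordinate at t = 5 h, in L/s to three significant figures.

Q ≈ 33.4 L/s

By discrete convolution, Q_j = Σ (P_i / 10 mm) · U_{j−i}.
At t = 5 h (j=5): Q = (34.2/10)·4.5 + (29/10)·6.2 = 33.4 L/s.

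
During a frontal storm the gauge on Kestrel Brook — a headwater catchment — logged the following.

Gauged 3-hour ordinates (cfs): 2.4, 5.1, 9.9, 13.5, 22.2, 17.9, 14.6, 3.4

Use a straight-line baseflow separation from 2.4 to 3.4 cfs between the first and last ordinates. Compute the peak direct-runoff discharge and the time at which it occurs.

Subtracting baseflow gives direct-runoff ordinates: 0.00, 2.56, 7.21, 10.67, 19.23, 14.79, 11.34, 0.00 cfs.
The maximum is 19.23 cfs, occurring at the reading for t = 12 h.

Q_p = 19.23 cfs at t = 12 h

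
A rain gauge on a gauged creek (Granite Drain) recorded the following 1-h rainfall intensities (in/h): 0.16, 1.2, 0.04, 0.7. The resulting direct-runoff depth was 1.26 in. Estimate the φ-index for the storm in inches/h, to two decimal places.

Only the 2 blocks with intensity above φ contribute runoff: 1.2, 0.7 in/h.
Σ(I−φ)·Δt = d  ⇒  (1.2+0.7 − 2φ)·1 = 1.26
φ = (1.900 − 1.26/1) / 2 = 0.32 in/h.

φ ≈ 0.32 in/h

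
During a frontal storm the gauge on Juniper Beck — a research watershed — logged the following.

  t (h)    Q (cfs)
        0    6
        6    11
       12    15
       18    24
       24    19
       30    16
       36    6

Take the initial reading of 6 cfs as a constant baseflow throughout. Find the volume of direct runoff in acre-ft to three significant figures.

Direct-runoff ordinates (Q − Q_b): 0.0, 5.0, 9.0, 18.0, 13.0, 10.0, 0.0 cfs.
ΣQ_DR = 55.00 cfs.
With Δt = 6 h = 21600 s, V = ΣQ_DR · Δt = 55.00 × 21600 = 1.19 × 10^6 ft³ = 27.3 acre-ft.

V ≈ 27.3 acre-ft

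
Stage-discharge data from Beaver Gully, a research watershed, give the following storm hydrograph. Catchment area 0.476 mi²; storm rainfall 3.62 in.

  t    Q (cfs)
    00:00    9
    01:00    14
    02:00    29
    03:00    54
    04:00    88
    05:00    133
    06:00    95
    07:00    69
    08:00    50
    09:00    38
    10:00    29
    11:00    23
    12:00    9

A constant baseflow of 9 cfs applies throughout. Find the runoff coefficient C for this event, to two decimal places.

ΣQ_DR = 523.0 cfs; V = ΣQ_DR·Δt = 1.883 × 10^6 ft³.
Runoff depth d = V / A = 1.703 in.
C = d / P = 1.703 / 3.62 = 0.47.

C ≈ 0.47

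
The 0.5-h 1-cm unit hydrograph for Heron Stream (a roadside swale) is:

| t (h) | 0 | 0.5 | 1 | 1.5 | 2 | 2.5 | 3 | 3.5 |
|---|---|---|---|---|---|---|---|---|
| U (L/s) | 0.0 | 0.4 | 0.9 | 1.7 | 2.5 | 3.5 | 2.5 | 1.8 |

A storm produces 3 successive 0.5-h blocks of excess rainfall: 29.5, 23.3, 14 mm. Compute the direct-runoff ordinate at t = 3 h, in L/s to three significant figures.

By discrete convolution, Q_j = Σ (P_i / 10 mm) · U_{j−i}.
At t = 3 h (j=6): Q = (29.5/10)·2.5 + (23.3/10)·3.5 + (14/10)·2.5 = 19.0 L/s.

Q ≈ 19.0 L/s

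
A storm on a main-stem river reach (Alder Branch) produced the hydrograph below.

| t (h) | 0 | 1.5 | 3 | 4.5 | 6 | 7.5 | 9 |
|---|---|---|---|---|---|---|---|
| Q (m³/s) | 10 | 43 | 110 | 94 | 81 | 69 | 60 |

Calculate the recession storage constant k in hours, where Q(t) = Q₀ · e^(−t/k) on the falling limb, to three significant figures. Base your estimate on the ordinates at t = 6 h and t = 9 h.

On the falling limb, Q drops from 81 to 60 m³/s between t = 6 h and t = 9 h (Δt = 3 h).
k = −Δt / ln(Q₂/Q₁) = −3 / ln(60/81) = 10.0 h.

k ≈ 10.0 h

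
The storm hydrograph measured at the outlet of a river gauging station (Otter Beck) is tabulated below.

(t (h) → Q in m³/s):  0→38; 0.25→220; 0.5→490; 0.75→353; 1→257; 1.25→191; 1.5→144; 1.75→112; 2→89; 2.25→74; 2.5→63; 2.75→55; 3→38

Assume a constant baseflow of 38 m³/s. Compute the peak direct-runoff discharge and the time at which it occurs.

Subtracting baseflow gives direct-runoff ordinates: 0.0, 182.0, 452.0, 315.0, 219.0, 153.0, 106.0, 74.0, 51.0, 36.0, 25.0, 17.0, 0.0 m³/s.
The maximum is 452.0 m³/s, occurring at the reading for t = 0.5 h.

Q_p = 452.0 m³/s at t = 0.5 h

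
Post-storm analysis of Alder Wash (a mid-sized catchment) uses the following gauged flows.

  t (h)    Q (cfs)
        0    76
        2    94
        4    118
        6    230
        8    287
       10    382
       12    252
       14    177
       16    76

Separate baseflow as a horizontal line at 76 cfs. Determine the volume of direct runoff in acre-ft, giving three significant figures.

Direct-runoff ordinates (Q − Q_b): 0.0, 18.0, 42.0, 154.0, 211.0, 306.0, 176.0, 101.0, 0.0 cfs.
ΣQ_DR = 1008 cfs.
With Δt = 2 h = 7200 s, V = ΣQ_DR · Δt = 1008 × 7200 = 7.26 × 10^6 ft³ = 167 acre-ft.

V ≈ 167 acre-ft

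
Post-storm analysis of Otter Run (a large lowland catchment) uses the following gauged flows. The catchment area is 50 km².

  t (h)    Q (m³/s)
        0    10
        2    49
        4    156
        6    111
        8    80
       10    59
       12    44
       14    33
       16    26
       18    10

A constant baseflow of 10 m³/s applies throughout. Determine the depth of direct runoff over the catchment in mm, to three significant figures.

Direct runoff: 0.0, 39.0, 146.0, 101.0, 70.0, 49.0, 34.0, 23.0, 16.0, 0.0 m³/s; ΣQ_DR = 478.0 m³/s.
V = ΣQ_DR · Δt = 478.0 × 7200 s = 3.442 × 10^6 m³.
Over A = 50 km², depth = V / A = 68.8 mm.

d ≈ 68.8 mm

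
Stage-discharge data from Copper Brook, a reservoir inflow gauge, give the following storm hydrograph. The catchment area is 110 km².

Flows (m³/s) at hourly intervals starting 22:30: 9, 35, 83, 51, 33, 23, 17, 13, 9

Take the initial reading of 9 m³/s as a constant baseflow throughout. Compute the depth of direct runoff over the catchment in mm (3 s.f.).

Direct runoff: 0.0, 26.0, 74.0, 42.0, 24.0, 14.0, 8.0, 4.0, 0.0 m³/s; ΣQ_DR = 192.0 m³/s.
V = ΣQ_DR · Δt = 192.0 × 3600 s = 6.912 × 10^5 m³.
Over A = 110 km², depth = V / A = 6.28 mm.

d ≈ 6.28 mm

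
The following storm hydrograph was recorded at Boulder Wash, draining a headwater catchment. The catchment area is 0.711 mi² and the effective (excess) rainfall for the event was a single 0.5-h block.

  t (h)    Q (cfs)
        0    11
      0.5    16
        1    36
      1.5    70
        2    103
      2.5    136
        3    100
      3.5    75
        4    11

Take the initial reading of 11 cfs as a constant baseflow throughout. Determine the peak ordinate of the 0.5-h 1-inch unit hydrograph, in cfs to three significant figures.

Direct runoff: 0.0, 5.0, 25.0, 59.0, 92.0, 125.0, 89.0, 64.0, 0.0 cfs; ΣQ_DR = 459.0 cfs, peak = 125.0 cfs.
Runoff depth d = ΣQ_DR·Δt / A = 459.0 × 1800 / (0.711 mi²) = 0.5002 in.
The 1-inch UH is the DRH scaled by (1 in)/d, so U_p = 125.0 × 1/0.5002 = 250 cfs.

U_p ≈ 250 cfs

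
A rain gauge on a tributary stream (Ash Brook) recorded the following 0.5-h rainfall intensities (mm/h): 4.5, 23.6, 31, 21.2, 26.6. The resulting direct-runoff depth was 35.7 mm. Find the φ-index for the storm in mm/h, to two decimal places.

Only the 4 blocks with intensity above φ contribute runoff: 23.6, 31, 21.2, 26.6 mm/h.
Σ(I−φ)·Δt = d  ⇒  (23.6+31+21.2+26.6 − 4φ)·0.5 = 35.7
φ = (102.4 − 35.7/0.5) / 4 = 7.75 mm/h.

φ ≈ 7.75 mm/h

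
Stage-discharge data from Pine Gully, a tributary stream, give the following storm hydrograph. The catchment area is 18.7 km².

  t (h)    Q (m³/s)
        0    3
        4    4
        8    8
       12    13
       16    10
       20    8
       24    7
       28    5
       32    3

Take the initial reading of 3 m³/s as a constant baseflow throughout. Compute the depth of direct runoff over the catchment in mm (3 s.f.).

Direct runoff: 0.0, 1.0, 5.0, 10.0, 7.0, 5.0, 4.0, 2.0, 0.0 m³/s; ΣQ_DR = 34.00 m³/s.
V = ΣQ_DR · Δt = 34.00 × 14400 s = 4.896 × 10^5 m³.
Over A = 18.7 km², depth = V / A = 26.2 mm.

d ≈ 26.2 mm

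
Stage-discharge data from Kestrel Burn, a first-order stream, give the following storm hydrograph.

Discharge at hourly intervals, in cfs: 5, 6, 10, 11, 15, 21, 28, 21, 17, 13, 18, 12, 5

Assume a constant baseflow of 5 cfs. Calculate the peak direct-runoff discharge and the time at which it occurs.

Subtracting baseflow gives direct-runoff ordinates: 0.0, 1.0, 5.0, 6.0, 10.0, 16.0, 23.0, 16.0, 12.0, 8.0, 13.0, 7.0, 0.0 cfs.
The maximum is 23.0 cfs, occurring at the reading for t = 6 h.

Q_p = 23.0 cfs at t = 6 h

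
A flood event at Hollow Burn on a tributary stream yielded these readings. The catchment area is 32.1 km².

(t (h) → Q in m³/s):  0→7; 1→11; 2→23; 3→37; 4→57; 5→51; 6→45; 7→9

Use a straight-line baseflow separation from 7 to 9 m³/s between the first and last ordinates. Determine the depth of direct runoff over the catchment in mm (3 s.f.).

d ≈ 19.7 mm

Direct runoff: 0.00, 3.71, 15.43, 29.14, 48.86, 42.57, 36.29, 0.00 m³/s; ΣQ_DR = 176.0 m³/s.
V = ΣQ_DR · Δt = 176.0 × 3600 s = 6.336 × 10^5 m³.
Over A = 32.1 km², depth = V / A = 19.7 mm.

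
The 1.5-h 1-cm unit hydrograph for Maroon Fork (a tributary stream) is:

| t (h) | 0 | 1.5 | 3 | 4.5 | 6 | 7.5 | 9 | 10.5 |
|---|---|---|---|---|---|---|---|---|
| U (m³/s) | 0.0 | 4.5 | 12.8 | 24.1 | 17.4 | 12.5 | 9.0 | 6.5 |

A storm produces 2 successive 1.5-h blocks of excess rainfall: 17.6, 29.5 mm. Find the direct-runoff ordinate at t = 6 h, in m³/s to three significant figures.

By discrete convolution, Q_j = Σ (P_i / 10 mm) · U_{j−i}.
At t = 6 h (j=4): Q = (17.6/10)·17.4 + (29.5/10)·24.1 = 102 m³/s.

Q ≈ 102 m³/s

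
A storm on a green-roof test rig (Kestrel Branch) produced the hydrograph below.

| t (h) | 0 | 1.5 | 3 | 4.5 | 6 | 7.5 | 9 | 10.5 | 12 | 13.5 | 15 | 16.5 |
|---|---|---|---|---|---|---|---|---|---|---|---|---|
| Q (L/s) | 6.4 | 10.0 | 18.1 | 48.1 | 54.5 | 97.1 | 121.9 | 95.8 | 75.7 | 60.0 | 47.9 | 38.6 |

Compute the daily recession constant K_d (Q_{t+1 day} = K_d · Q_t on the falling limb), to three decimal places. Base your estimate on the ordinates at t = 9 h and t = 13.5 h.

Between t = 9 h and t = 13.5 h the flow falls from 121.9 to 60.0 L/s over 3×1.5 h = 4.5 h.
Per-interval ratio K = (60.0/121.9)^(1/3) = 0.7896; K_d = K^(24/1.5) = 0.023.

K_d ≈ 0.023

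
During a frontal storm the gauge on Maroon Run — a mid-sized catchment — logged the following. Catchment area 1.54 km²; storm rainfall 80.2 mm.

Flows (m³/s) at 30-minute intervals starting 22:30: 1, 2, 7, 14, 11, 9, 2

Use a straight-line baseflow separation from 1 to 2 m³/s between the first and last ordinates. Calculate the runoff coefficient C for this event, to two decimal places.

C ≈ 0.52

ΣQ_DR = 35.50 m³/s; V = ΣQ_DR·Δt = 63900 m³.
Runoff depth d = V / A = 41.49 mm.
C = d / P = 41.49 / 80.2 = 0.52.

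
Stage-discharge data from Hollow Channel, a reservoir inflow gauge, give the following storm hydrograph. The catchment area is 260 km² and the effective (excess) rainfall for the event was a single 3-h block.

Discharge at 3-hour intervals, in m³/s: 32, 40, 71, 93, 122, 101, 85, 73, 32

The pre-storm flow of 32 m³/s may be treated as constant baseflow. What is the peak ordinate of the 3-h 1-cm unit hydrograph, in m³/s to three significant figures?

U_p ≈ 60.0 m³/s

Direct runoff: 0.0, 8.0, 39.0, 61.0, 90.0, 69.0, 53.0, 41.0, 0.0 m³/s; ΣQ_DR = 361.0 m³/s, peak = 90.0 m³/s.
Runoff depth d = ΣQ_DR·Δt / A = 361.0 × 10800 / (260 km²) = 15.00 mm.
The 1-cm UH is the DRH scaled by (10 mm)/d, so U_p = 90.0 × 10/15.00 = 60.0 m³/s.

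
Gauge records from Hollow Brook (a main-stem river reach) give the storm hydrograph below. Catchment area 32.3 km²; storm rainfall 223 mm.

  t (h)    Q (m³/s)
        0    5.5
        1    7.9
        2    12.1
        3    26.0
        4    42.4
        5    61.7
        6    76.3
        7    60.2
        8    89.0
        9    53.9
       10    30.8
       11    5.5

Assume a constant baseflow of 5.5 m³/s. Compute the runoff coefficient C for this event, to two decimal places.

C ≈ 0.20

ΣQ_DR = 405.3 m³/s; V = ΣQ_DR·Δt = 1.459 × 10^6 m³.
Runoff depth d = V / A = 45.17 mm.
C = d / P = 45.17 / 223 = 0.20.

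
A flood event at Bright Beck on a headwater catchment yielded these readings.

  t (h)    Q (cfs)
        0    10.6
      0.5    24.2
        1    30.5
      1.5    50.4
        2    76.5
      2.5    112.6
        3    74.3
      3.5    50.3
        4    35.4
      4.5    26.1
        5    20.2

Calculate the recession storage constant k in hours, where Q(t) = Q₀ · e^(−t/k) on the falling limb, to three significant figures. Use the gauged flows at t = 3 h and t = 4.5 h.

On the falling limb, Q drops from 74.3 to 26.1 cfs between t = 3 h and t = 4.5 h (Δt = 1.5 h).
k = −Δt / ln(Q₂/Q₁) = −1.5 / ln(26.1/74.3) = 1.43 h.

k ≈ 1.43 h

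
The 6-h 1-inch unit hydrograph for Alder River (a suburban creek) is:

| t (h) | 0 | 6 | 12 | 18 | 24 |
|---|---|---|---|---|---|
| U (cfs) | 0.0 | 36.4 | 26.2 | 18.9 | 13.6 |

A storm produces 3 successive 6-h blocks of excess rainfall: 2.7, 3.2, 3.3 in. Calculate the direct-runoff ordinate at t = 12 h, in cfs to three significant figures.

By discrete convolution, Q_j = Σ (P_i / 1 in) · U_{j−i}.
At t = 12 h (j=2): Q = (2.7/1)·26.2 + (3.2/1)·36.4 + (3.3/1)·0.0 = 187 cfs.

Q ≈ 187 cfs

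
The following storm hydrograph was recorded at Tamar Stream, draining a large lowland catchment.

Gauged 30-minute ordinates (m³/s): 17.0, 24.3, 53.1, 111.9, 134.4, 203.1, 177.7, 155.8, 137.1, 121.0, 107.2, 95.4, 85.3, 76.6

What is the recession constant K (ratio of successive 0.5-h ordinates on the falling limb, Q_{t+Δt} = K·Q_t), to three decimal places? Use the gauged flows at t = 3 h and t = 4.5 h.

K ≈ 0.880

Using the recession-limb readings at t = 3 h and t = 4.5 h: Q falls from 177.7 to 121.0 m³/s over 3 intervals.
K = (Q₂/Q₁)^(1/3) = (121.0/177.7)^(1/3) = 0.880.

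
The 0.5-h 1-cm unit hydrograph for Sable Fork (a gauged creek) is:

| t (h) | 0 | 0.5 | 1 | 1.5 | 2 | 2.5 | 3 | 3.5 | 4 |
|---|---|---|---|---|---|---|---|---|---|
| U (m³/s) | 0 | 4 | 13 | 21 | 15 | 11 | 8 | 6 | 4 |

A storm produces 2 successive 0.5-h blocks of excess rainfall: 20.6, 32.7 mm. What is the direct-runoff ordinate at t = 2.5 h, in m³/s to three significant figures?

By discrete convolution, Q_j = Σ (P_i / 10 mm) · U_{j−i}.
At t = 2.5 h (j=5): Q = (20.6/10)·11 + (32.7/10)·15 = 71.7 m³/s.

Q ≈ 71.7 m³/s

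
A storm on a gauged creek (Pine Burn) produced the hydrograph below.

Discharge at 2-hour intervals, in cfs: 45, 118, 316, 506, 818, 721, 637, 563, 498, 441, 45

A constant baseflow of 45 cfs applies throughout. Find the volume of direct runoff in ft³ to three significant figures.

V ≈ 3.03 × 10^7 ft³

Direct-runoff ordinates (Q − Q_b): 0.0, 73.0, 271.0, 461.0, 773.0, 676.0, 592.0, 518.0, 453.0, 396.0, 0.0 cfs.
ΣQ_DR = 4213 cfs.
With Δt = 2 h = 7200 s, V = ΣQ_DR · Δt = 4213 × 7200 = 3.03 × 10^7 ft³.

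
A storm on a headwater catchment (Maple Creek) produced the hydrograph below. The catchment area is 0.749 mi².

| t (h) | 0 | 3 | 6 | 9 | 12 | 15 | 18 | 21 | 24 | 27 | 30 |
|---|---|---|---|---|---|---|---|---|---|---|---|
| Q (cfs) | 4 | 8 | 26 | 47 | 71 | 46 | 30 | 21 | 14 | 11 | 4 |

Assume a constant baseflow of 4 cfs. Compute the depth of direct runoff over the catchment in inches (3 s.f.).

d ≈ 1.48 in

Direct runoff: 0.0, 4.0, 22.0, 43.0, 67.0, 42.0, 26.0, 17.0, 10.0, 7.0, 0.0 cfs; ΣQ_DR = 238.0 cfs.
V = ΣQ_DR · Δt = 238.0 × 10800 s = 2.570 × 10^6 ft³.
Over A = 0.749 mi², depth = V / A = 1.48 in.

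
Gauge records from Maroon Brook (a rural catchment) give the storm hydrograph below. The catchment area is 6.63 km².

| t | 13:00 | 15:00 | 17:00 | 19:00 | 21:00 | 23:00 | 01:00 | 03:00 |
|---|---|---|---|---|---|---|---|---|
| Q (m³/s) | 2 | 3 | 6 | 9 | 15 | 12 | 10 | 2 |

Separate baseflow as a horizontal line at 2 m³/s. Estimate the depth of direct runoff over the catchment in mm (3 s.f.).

Direct runoff: 0.0, 1.0, 4.0, 7.0, 13.0, 10.0, 8.0, 0.0 m³/s; ΣQ_DR = 43.00 m³/s.
V = ΣQ_DR · Δt = 43.00 × 7200 s = 3.096 × 10^5 m³.
Over A = 6.63 km², depth = V / A = 46.7 mm.

d ≈ 46.7 mm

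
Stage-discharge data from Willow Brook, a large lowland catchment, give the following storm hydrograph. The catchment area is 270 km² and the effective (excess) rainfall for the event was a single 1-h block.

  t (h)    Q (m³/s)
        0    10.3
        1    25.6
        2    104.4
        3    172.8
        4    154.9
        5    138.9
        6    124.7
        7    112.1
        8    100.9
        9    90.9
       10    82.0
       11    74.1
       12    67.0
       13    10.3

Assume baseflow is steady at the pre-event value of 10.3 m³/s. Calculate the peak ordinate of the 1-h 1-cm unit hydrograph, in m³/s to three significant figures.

U_p ≈ 108 m³/s

Direct runoff: 0.0, 15.3, 94.1, 162.5, 144.6, 128.6, 114.4, 101.8, 90.6, 80.6, 71.7, 63.8, 56.7, 0.0 m³/s; ΣQ_DR = 1125 m³/s, peak = 162.5 m³/s.
Runoff depth d = ΣQ_DR·Δt / A = 1125 × 3600 / (270 km²) = 15.00 mm.
The 1-cm UH is the DRH scaled by (10 mm)/d, so U_p = 162.5 × 10/15.00 = 108 m³/s.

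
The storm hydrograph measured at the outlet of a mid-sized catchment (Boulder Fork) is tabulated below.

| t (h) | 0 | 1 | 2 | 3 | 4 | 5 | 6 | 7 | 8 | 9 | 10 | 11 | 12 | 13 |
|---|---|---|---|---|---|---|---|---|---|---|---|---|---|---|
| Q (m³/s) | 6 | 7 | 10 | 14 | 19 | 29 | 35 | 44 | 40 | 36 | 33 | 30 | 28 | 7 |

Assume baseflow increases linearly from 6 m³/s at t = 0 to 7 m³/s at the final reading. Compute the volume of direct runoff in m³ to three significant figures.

V ≈ 8.89 × 10^5 m³

Direct-runoff ordinates (Q − Q_b): 0.00, 0.92, 3.85, 7.77, 12.69, 22.62, 28.54, 37.46, 33.38, 29.31, 26.23, 23.15, 21.08, 0.00 m³/s.
ΣQ_DR = 247.0 m³/s.
With Δt = 1 h = 3600 s, V = ΣQ_DR · Δt = 247.0 × 3600 = 8.89 × 10^5 m³.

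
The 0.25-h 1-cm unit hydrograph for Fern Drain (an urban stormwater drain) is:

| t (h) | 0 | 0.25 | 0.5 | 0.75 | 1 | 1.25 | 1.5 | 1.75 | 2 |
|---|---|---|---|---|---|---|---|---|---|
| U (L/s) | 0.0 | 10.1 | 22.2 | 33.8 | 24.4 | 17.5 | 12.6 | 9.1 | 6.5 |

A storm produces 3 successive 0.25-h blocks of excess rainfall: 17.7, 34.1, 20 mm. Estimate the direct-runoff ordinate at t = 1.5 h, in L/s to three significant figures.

Q ≈ 131 L/s

By discrete convolution, Q_j = Σ (P_i / 10 mm) · U_{j−i}.
At t = 1.5 h (j=6): Q = (17.7/10)·12.6 + (34.1/10)·17.5 + (20/10)·24.4 = 131 L/s.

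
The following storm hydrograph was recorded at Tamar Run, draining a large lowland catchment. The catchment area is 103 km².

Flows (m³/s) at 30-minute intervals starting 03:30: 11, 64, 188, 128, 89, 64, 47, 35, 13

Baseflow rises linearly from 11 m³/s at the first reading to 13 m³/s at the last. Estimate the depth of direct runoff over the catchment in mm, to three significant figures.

Direct runoff: 0.00, 52.75, 176.50, 116.25, 77.00, 51.75, 34.50, 22.25, 0.00 m³/s; ΣQ_DR = 531.0 m³/s.
V = ΣQ_DR · Δt = 531.0 × 1800 s = 9.558 × 10^5 m³.
Over A = 103 km², depth = V / A = 9.28 mm.

d ≈ 9.28 mm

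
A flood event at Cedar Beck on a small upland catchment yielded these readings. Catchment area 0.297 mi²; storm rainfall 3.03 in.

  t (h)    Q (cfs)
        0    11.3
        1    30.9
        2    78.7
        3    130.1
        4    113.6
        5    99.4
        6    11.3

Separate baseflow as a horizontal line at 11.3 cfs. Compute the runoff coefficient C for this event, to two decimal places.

C ≈ 0.68

ΣQ_DR = 396.2 cfs; V = ΣQ_DR·Δt = 1.426 × 10^6 ft³.
Runoff depth d = V / A = 2.067 in.
C = d / P = 2.067 / 3.03 = 0.68.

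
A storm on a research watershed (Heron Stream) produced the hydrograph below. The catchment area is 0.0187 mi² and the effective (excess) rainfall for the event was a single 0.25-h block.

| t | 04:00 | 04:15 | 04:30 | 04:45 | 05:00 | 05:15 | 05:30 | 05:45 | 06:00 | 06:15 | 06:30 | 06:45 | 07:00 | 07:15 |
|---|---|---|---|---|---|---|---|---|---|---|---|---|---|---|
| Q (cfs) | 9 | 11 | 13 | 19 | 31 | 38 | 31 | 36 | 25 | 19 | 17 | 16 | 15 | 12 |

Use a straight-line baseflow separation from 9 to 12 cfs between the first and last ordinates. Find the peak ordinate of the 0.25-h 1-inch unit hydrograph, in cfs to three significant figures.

U_p ≈ 9.27 cfs

Direct runoff: 0.00, 1.77, 3.54, 9.31, 21.08, 27.85, 20.62, 25.38, 14.15, 7.92, 5.69, 4.46, 3.23, 0.00 cfs; ΣQ_DR = 145.0 cfs, peak = 27.85 cfs.
Runoff depth d = ΣQ_DR·Δt / A = 145.0 × 900 / (0.0187 mi²) = 3.004 in.
The 1-inch UH is the DRH scaled by (1 in)/d, so U_p = 27.85 × 1/3.004 = 9.27 cfs.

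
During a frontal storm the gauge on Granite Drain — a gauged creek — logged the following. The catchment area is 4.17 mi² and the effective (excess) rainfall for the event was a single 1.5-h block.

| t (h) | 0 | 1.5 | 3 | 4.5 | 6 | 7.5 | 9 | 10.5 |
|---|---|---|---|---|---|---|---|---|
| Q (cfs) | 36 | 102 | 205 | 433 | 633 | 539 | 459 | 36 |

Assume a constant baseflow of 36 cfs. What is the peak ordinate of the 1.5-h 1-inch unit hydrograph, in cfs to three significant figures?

U_p ≈ 497 cfs

Direct runoff: 0.0, 66.0, 169.0, 397.0, 597.0, 503.0, 423.0, 0.0 cfs; ΣQ_DR = 2155 cfs, peak = 597.0 cfs.
Runoff depth d = ΣQ_DR·Δt / A = 2155 × 5400 / (4.17 mi²) = 1.201 in.
The 1-inch UH is the DRH scaled by (1 in)/d, so U_p = 597.0 × 1/1.201 = 497 cfs.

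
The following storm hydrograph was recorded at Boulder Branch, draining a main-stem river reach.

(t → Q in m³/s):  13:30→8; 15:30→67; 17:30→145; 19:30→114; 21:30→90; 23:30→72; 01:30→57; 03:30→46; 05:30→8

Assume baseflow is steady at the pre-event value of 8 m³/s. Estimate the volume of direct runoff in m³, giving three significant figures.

V ≈ 3.85 × 10^6 m³

Direct-runoff ordinates (Q − Q_b): 0.0, 59.0, 137.0, 106.0, 82.0, 64.0, 49.0, 38.0, 0.0 m³/s.
ΣQ_DR = 535.0 m³/s.
With Δt = 2 h = 7200 s, V = ΣQ_DR · Δt = 535.0 × 7200 = 3.85 × 10^6 m³.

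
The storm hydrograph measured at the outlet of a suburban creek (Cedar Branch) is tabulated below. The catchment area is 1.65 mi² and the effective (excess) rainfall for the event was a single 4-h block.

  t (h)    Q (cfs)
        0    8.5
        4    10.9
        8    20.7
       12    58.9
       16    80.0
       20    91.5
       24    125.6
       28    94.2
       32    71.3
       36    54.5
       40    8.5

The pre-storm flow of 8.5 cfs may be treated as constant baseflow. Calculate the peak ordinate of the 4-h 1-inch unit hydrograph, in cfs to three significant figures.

U_p ≈ 58.7 cfs

Direct runoff: 0.0, 2.4, 12.2, 50.4, 71.5, 83.0, 117.1, 85.7, 62.8, 46.0, 0.0 cfs; ΣQ_DR = 531.1 cfs, peak = 117.1 cfs.
Runoff depth d = ΣQ_DR·Δt / A = 531.1 × 14400 / (1.65 mi²) = 1.995 in.
The 1-inch UH is the DRH scaled by (1 in)/d, so U_p = 117.1 × 1/1.995 = 58.7 cfs.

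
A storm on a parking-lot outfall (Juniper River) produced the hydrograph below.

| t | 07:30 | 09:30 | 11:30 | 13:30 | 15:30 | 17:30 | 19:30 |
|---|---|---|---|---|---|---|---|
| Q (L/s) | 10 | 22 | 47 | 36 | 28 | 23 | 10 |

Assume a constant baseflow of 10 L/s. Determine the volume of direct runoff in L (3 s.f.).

Direct-runoff ordinates (Q − Q_b): 0.0, 12.0, 37.0, 26.0, 18.0, 13.0, 0.0 L/s.
ΣQ_DR = 106.0 L/s.
With Δt = 2 h = 7200 s, V = ΣQ_DR · Δt = 106.0 × 7200 = 7.63 × 10^5 L.

V ≈ 7.63 × 10^5 L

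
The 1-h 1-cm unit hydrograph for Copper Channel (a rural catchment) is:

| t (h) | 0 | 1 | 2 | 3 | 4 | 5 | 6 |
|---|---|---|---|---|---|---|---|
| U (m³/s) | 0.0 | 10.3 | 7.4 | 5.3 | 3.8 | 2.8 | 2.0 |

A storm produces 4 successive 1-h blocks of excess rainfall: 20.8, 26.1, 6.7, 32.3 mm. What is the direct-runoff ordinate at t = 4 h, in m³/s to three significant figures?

By discrete convolution, Q_j = Σ (P_i / 10 mm) · U_{j−i}.
At t = 4 h (j=4): Q = (20.8/10)·3.8 + (26.1/10)·5.3 + (6.7/10)·7.4 + (32.3/10)·10.3 = 60.0 m³/s.

Q ≈ 60.0 m³/s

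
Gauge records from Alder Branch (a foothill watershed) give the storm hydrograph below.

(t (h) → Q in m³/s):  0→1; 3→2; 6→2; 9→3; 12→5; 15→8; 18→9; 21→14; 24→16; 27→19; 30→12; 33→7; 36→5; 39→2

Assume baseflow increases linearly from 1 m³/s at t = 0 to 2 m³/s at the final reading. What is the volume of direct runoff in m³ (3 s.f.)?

V ≈ 9.07 × 10^5 m³

Direct-runoff ordinates (Q − Q_b): 0.00, 0.92, 0.85, 1.77, 3.69, 6.62, 7.54, 12.46, 14.38, 17.31, 10.23, 5.15, 3.08, 0.00 m³/s.
ΣQ_DR = 84.00 m³/s.
With Δt = 3 h = 10800 s, V = ΣQ_DR · Δt = 84.00 × 10800 = 9.07 × 10^5 m³.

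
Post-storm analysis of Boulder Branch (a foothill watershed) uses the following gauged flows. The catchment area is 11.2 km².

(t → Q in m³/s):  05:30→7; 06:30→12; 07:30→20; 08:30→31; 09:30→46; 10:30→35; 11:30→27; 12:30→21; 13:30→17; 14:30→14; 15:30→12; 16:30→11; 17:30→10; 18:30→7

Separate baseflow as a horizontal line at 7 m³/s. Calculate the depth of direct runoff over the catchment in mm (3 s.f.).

d ≈ 55.3 mm

Direct runoff: 0.0, 5.0, 13.0, 24.0, 39.0, 28.0, 20.0, 14.0, 10.0, 7.0, 5.0, 4.0, 3.0, 0.0 m³/s; ΣQ_DR = 172.0 m³/s.
V = ΣQ_DR · Δt = 172.0 × 3600 s = 6.192 × 10^5 m³.
Over A = 11.2 km², depth = V / A = 55.3 mm.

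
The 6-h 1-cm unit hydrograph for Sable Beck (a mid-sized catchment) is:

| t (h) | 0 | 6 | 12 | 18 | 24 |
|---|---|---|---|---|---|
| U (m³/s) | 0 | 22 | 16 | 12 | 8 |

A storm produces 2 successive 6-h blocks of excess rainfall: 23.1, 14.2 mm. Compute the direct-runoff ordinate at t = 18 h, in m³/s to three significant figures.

By discrete convolution, Q_j = Σ (P_i / 10 mm) · U_{j−i}.
At t = 18 h (j=3): Q = (23.1/10)·12 + (14.2/10)·16 = 50.4 m³/s.

Q ≈ 50.4 m³/s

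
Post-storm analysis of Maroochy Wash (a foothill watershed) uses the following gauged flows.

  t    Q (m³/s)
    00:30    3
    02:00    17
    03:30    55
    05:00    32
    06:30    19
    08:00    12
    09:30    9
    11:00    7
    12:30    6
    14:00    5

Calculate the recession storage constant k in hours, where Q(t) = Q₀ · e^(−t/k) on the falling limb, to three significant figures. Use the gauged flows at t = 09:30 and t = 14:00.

On the falling limb, Q drops from 9 to 5 m³/s between t = 09:30 and t = 14:00 (Δt = 4.5 h).
k = −Δt / ln(Q₂/Q₁) = −4.5 / ln(5/9) = 7.66 h.

k ≈ 7.66 h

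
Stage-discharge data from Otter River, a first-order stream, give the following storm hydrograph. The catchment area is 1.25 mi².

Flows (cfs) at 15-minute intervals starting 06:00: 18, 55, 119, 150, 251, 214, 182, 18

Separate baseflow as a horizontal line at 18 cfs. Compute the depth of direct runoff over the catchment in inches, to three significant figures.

Direct runoff: 0.0, 37.0, 101.0, 132.0, 233.0, 196.0, 164.0, 0.0 cfs; ΣQ_DR = 863.0 cfs.
V = ΣQ_DR · Δt = 863.0 × 900 s = 7.767 × 10^5 ft³.
Over A = 1.25 mi², depth = V / A = 0.267 in.

d ≈ 0.267 in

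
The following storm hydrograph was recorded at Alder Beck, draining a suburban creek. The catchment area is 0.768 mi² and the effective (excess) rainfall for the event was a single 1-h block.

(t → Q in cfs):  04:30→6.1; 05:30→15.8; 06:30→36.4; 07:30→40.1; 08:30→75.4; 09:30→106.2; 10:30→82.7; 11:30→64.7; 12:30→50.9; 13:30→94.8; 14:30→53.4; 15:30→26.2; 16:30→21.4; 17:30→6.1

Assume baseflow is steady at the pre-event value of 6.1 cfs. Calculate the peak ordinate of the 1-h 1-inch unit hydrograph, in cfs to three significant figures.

Direct runoff: 0.0, 9.7, 30.3, 34.0, 69.3, 100.1, 76.6, 58.6, 44.8, 88.7, 47.3, 20.1, 15.3, 0.0 cfs; ΣQ_DR = 594.8 cfs, peak = 100.1 cfs.
Runoff depth d = ΣQ_DR·Δt / A = 594.8 × 3600 / (0.768 mi²) = 1.200 in.
The 1-inch UH is the DRH scaled by (1 in)/d, so U_p = 100.1 × 1/1.200 = 83.4 cfs.

U_p ≈ 83.4 cfs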